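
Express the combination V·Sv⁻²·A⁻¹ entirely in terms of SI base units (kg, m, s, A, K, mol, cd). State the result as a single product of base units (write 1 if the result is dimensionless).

V = kg·m²·s⁻³·A⁻¹.
Sv = m²·s⁻².
So Sv⁻² = m⁻⁴·s⁴.
Combining: V·Sv⁻²·A⁻¹ = (kg·m²·s⁻³·A⁻¹) · (m⁻⁴·s⁴) · A⁻¹ = kg·m⁻²·s·A⁻².

kg·m⁻²·s·A⁻²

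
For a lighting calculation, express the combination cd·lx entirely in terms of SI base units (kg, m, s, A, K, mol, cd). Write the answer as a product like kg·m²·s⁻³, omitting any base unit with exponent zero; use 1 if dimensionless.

m⁻²·cd²

lx = lm/m² (illuminance = luminous flux per area),
    = m⁻²·cd.
Combining: cd·lx = cd · (m⁻²·cd) = m⁻²·cd².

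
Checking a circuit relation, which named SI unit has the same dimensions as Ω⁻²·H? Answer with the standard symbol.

F

Ω = V/A (resistance = voltage per current),
    = kg·m²·s⁻³·A⁻².
So Ω⁻² = kg⁻²·m⁻⁴·s⁶·A⁴.
H = Wb/A (inductance = flux per current),
    = kg·m²·s⁻²·A⁻².
Combining: Ω⁻²·H = (kg⁻²·m⁻⁴·s⁶·A⁴) · (kg·m²·s⁻²·A⁻²) = kg⁻¹·m⁻²·s⁴·A².
kg⁻¹·m⁻²·s⁴·A² is the base-SI form of the farad.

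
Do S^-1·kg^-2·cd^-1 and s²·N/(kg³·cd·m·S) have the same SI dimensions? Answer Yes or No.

Left side:
  S = kg⁻¹·m⁻²·s³·A².
  So S⁻¹ = kg·m²·s⁻³·A⁻².
  Combining: S⁻¹·kg⁻²·cd⁻¹ = (kg·m²·s⁻³·A⁻²) · kg⁻² · cd⁻¹ = kg⁻¹·m²·s⁻³·A⁻²·cd⁻¹.
Right side:
  N = kg·m/s² = kg·m·s⁻² (force = mass × acceleration).
  S = 1/Ω (conductance is reciprocal resistance),
      = kg⁻¹·m⁻²·s³·A².
  So S⁻¹ = kg·m²·s⁻³·A⁻².
  Combining: kg⁻³·cd⁻¹·m⁻¹·s²·N·S⁻¹ = kg⁻³ · cd⁻¹ · m⁻¹ · s² · (kg·m·s⁻²) · (kg·m²·s⁻³·A⁻²) = kg⁻¹·m²·s⁻³·A⁻²·cd⁻¹.
Both reduce to kg⁻¹·m²·s⁻³·A⁻²·cd⁻¹.

Yes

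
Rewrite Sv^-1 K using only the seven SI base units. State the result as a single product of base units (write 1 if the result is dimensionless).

m⁻²·s²·K

Sv = J/kg (equivalent dose = energy per mass),
    = m²·s⁻².
So Sv⁻¹ = m⁻²·s².
Combining: Sv⁻¹·K = (m⁻²·s²) · K = m⁻²·s²·K.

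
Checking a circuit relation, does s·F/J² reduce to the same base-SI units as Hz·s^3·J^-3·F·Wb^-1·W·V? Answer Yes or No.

No

Left side:
  F = kg⁻¹·m⁻²·s⁴·A².
  J = kg·m²·s⁻².
  So J⁻² = kg⁻²·m⁻⁴·s⁴.
  Combining: s·F·J⁻² = s · (kg⁻¹·m⁻²·s⁴·A²) · (kg⁻²·m⁻⁴·s⁴) = kg⁻³·m⁻⁶·s⁹·A².
Right side:
  Hz = 1/s = s⁻¹ (frequency is cycles per second).
  J = N·m (work = force × distance),
      = kg·m²·s⁻².
  So J⁻³ = kg⁻³·m⁻⁶·s⁶.
  F = C/V (capacitance = charge per voltage),
      = A·s/(kg·m²·s⁻³·A⁻¹) (substituting C and V),
      = kg⁻¹·m⁻²·s⁴·A².
  Wb = V·s (flux: a volt is a weber per second),
      = kg·m²·s⁻²·A⁻¹.
  So Wb⁻¹ = kg⁻¹·m⁻²·s²·A.
  W = J/s (power = energy per time),
      = kg·m²·s⁻³.
  V = W/A (potential = power per current),
      = kg·m²·s⁻³·A⁻¹.
  Combining: Hz·s³·J⁻³·F·Wb⁻¹·W·V = s⁻¹ · s³ · (kg⁻³·m⁻⁶·s⁶) · (kg⁻¹·m⁻²·s⁴·A²) · (kg⁻¹·m⁻²·s²·A) · (kg·m²·s⁻³) · (kg·m²·s⁻³·A⁻¹) = kg⁻³·m⁻⁶·s⁸·A².
Left is kg⁻³·m⁻⁶·s⁹·A²; right is kg⁻³·m⁻⁶·s⁸·A² — different.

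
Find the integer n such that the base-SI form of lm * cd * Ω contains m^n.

2

lm = cd·sr = cd (luminous flux; sr is dimensionless).
Ω = V/A (resistance = voltage per current),
    = kg·m²·s⁻³·A⁻².
Combining: lm·cd·Ω = cd · cd · (kg·m²·s⁻³·A⁻²) = kg·m²·s⁻³·A⁻²·cd².
The exponent of m is 2.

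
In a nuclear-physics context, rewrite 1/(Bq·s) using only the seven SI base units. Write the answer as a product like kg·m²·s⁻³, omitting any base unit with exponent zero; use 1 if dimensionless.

Bq = s⁻¹.
So Bq⁻¹ = s.
Combining: Bq⁻¹·s⁻¹ = s · s⁻¹ = 1.

1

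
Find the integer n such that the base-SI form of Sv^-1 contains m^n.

-2

Sv = J/kg (equivalent dose = energy per mass),
    = m²·s⁻².
So Sv⁻¹ = m⁻²·s².
The exponent of m is -2.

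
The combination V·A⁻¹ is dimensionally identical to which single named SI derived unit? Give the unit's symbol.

V = kg·m²·s⁻³·A⁻¹.
Combining: V·A⁻¹ = (kg·m²·s⁻³·A⁻¹) · A⁻¹ = kg·m²·s⁻³·A⁻².
kg·m²·s⁻³·A⁻² is the base-SI form of the ohm.

Ω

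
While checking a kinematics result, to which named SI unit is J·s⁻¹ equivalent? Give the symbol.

W

J = kg·m²·s⁻².
Combining: J·s⁻¹ = (kg·m²·s⁻²) · s⁻¹ = kg·m²·s⁻³.
kg·m²·s⁻³ is the base-SI form of the watt.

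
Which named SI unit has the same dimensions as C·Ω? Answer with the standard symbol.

C = A·s = s·A (charge = current × time).
Ω = V/A (resistance = voltage per current),
    = kg·m²·s⁻³·A⁻².
Combining: C·Ω = (s·A) · (kg·m²·s⁻³·A⁻²) = kg·m²·s⁻²·A⁻¹.
kg·m²·s⁻²·A⁻¹ is the base-SI form of the weber.

Wb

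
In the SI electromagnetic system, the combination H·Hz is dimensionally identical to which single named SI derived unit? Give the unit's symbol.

H = kg·m²·s⁻²·A⁻².
Hz = s⁻¹.
Combining: H·Hz = (kg·m²·s⁻²·A⁻²) · s⁻¹ = kg·m²·s⁻³·A⁻².
kg·m²·s⁻³·A⁻² is the base-SI form of the ohm.

Ω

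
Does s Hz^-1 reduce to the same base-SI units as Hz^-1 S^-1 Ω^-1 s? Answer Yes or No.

Yes

Left side:
  Hz = s⁻¹.
  So Hz⁻¹ = s.
  Combining: s·Hz⁻¹ = s · s = s².
Right side:
  Hz = s⁻¹.
  So Hz⁻¹ = s.
  S = kg⁻¹·m⁻²·s³·A².
  So S⁻¹ = kg·m²·s⁻³·A⁻².
  Ω = kg·m²·s⁻³·A⁻².
  So Ω⁻¹ = kg⁻¹·m⁻²·s³·A².
  Combining: Hz⁻¹·S⁻¹·Ω⁻¹·s = s · (kg·m²·s⁻³·A⁻²) · (kg⁻¹·m⁻²·s³·A²) · s = s².
Both reduce to s².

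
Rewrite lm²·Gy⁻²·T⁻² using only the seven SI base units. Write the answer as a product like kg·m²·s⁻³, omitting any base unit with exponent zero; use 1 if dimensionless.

kg⁻²·m⁻⁴·s⁸·A²·cd²

lm = cd·sr = cd (luminous flux; sr is dimensionless).
So lm² = cd².
Gy = J/kg (absorbed dose = energy per mass),
    = m²·s⁻².
So Gy⁻² = m⁻⁴·s⁴.
T = Wb/m² (flux density = flux per area),
    = kg·s⁻²·A⁻¹.
So T⁻² = kg⁻²·s⁴·A².
Combining: lm²·Gy⁻²·T⁻² = cd² · (m⁻⁴·s⁴) · (kg⁻²·s⁴·A²) = kg⁻²·m⁻⁴·s⁸·A²·cd².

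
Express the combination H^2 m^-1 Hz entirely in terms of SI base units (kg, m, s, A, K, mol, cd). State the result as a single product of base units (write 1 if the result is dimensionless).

H = Wb/A (inductance = flux per current),
    = kg·m²·s⁻²·A⁻².
So H² = kg²·m⁴·s⁻⁴·A⁻⁴.
Hz = 1/s = s⁻¹ (frequency is cycles per second).
Combining: H²·m⁻¹·Hz = (kg²·m⁴·s⁻⁴·A⁻⁴) · m⁻¹ · s⁻¹ = kg²·m³·s⁻⁵·A⁻⁴.

kg²·m³·s⁻⁵·A⁻⁴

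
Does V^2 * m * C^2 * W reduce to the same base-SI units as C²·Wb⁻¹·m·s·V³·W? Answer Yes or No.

Left side:
  V = kg·m²·s⁻³·A⁻¹.
  So V² = kg²·m⁴·s⁻⁶·A⁻².
  C = s·A.
  So C² = s²·A².
  W = kg·m²·s⁻³.
  Combining: V²·m·C²·W = (kg²·m⁴·s⁻⁶·A⁻²) · m · (s²·A²) · (kg·m²·s⁻³) = kg³·m⁷·s⁻⁷.
Right side:
  C = s·A.
  So C² = s²·A².
  Wb = kg·m²·s⁻²·A⁻¹.
  So Wb⁻¹ = kg⁻¹·m⁻²·s²·A.
  V = kg·m²·s⁻³·A⁻¹.
  So V³ = kg³·m⁶·s⁻⁹·A⁻³.
  W = kg·m²·s⁻³.
  Combining: C²·Wb⁻¹·m·s·V³·W = (s²·A²) · (kg⁻¹·m⁻²·s²·A) · m · s · (kg³·m⁶·s⁻⁹·A⁻³) · (kg·m²·s⁻³) = kg³·m⁷·s⁻⁷.
Both reduce to kg³·m⁷·s⁻⁷.

Yes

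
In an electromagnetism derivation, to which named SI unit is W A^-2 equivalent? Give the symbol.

Ω

W = kg·m²·s⁻³.
Combining: W·A⁻² = (kg·m²·s⁻³) · A⁻² = kg·m²·s⁻³·A⁻².
kg·m²·s⁻³·A⁻² is the base-SI form of the ohm.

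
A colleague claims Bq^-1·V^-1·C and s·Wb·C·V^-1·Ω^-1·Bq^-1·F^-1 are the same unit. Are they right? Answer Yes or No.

Left side:
  Bq = s⁻¹.
  So Bq⁻¹ = s.
  V = kg·m²·s⁻³·A⁻¹.
  So V⁻¹ = kg⁻¹·m⁻²·s³·A.
  C = s·A.
  Combining: Bq⁻¹·V⁻¹·C = s · (kg⁻¹·m⁻²·s³·A) · (s·A) = kg⁻¹·m⁻²·s⁵·A².
Right side:
  Wb = V·s (flux: a volt is a weber per second),
      = kg·m²·s⁻²·A⁻¹.
  C = A·s = s·A (charge = current × time).
  V = W/A (potential = power per current),
      = kg·m²·s⁻³·A⁻¹.
  So V⁻¹ = kg⁻¹·m⁻²·s³·A.
  Ω = V/A (resistance = voltage per current),
      = kg·m²·s⁻³·A⁻².
  So Ω⁻¹ = kg⁻¹·m⁻²·s³·A².
  Bq = 1/s = s⁻¹ (activity is decays per second).
  So Bq⁻¹ = s.
  F = C/V (capacitance = charge per voltage),
      = A·s/(kg·m²·s⁻³·A⁻¹) (substituting C and V),
      = kg⁻¹·m⁻²·s⁴·A².
  So F⁻¹ = kg·m²·s⁻⁴·A⁻².
  Combining: s·Wb·C·V⁻¹·Ω⁻¹·Bq⁻¹·F⁻¹ = s · (kg·m²·s⁻²·A⁻¹) · (s·A) · (kg⁻¹·m⁻²·s³·A) · (kg⁻¹·m⁻²·s³·A²) · s · (kg·m²·s⁻⁴·A⁻²) = s³·A.
Left is kg⁻¹·m⁻²·s⁵·A²; right is s³·A — different.

No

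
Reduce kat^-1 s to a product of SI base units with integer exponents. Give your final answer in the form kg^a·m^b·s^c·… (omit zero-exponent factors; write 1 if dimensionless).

kat = mol/s = s⁻¹·mol (catalytic activity).
So kat⁻¹ = s·mol⁻¹.
Combining: kat⁻¹·s = (s·mol⁻¹) · s = s²·mol⁻¹.

s²·mol⁻¹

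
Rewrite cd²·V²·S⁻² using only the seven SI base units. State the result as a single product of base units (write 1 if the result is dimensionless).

kg⁴·m⁸·s⁻¹²·A⁻⁶·cd²

V = kg·m²·s⁻³·A⁻¹.
So V² = kg²·m⁴·s⁻⁶·A⁻².
S = kg⁻¹·m⁻²·s³·A².
So S⁻² = kg²·m⁴·s⁻⁶·A⁻⁴.
Combining: cd²·V²·S⁻² = cd² · (kg²·m⁴·s⁻⁶·A⁻²) · (kg²·m⁴·s⁻⁶·A⁻⁴) = kg⁴·m⁸·s⁻¹²·A⁻⁶·cd².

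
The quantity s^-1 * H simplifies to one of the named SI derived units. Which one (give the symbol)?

Ω

H = Wb/A (inductance = flux per current),
    = kg·m²·s⁻²·A⁻².
Combining: s⁻¹·H = s⁻¹ · (kg·m²·s⁻²·A⁻²) = kg·m²·s⁻³·A⁻².
kg·m²·s⁻³·A⁻² is the base-SI form of the ohm.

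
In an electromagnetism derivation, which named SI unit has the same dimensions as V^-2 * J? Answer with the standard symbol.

V = kg·m²·s⁻³·A⁻¹.
So V⁻² = kg⁻²·m⁻⁴·s⁶·A².
J = kg·m²·s⁻².
Combining: V⁻²·J = (kg⁻²·m⁻⁴·s⁶·A²) · (kg·m²·s⁻²) = kg⁻¹·m⁻²·s⁴·A².
kg⁻¹·m⁻²·s⁴·A² is the base-SI form of the farad.

F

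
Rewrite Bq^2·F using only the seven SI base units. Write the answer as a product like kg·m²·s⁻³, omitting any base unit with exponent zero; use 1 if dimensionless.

Bq = s⁻¹.
So Bq² = s⁻².
F = kg⁻¹·m⁻²·s⁴·A².
Combining: Bq²·F = s⁻² · (kg⁻¹·m⁻²·s⁴·A²) = kg⁻¹·m⁻²·s²·A².

kg⁻¹·m⁻²·s²·A²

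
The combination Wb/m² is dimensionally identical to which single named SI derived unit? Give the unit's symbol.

T

Wb = V·s (flux: a volt is a weber per second),
    = kg·m²·s⁻²·A⁻¹.
Combining: Wb·m⁻² = (kg·m²·s⁻²·A⁻¹) · m⁻² = kg·s⁻²·A⁻¹.
kg·s⁻²·A⁻¹ is the base-SI form of the tesla.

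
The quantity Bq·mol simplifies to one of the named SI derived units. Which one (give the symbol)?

kat

Bq = s⁻¹.
Combining: Bq·mol = s⁻¹ · mol = s⁻¹·mol.
s⁻¹·mol is the base-SI form of the katal.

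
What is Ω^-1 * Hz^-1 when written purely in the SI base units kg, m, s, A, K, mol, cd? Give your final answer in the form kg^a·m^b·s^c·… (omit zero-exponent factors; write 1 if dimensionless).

Ω = kg·m²·s⁻³·A⁻².
So Ω⁻¹ = kg⁻¹·m⁻²·s³·A².
Hz = s⁻¹.
So Hz⁻¹ = s.
Combining: Ω⁻¹·Hz⁻¹ = (kg⁻¹·m⁻²·s³·A²) · s = kg⁻¹·m⁻²·s⁴·A².

kg⁻¹·m⁻²·s⁴·A²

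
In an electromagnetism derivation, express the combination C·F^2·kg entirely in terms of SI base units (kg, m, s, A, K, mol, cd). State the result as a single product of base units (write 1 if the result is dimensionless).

kg⁻¹·m⁻⁴·s⁹·A⁵

C = s·A.
F = kg⁻¹·m⁻²·s⁴·A².
So F² = kg⁻²·m⁻⁴·s⁸·A⁴.
Combining: C·F²·kg = (s·A) · (kg⁻²·m⁻⁴·s⁸·A⁴) · kg = kg⁻¹·m⁻⁴·s⁹·A⁵.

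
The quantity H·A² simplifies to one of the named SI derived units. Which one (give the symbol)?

J

H = kg·m²·s⁻²·A⁻².
Combining: H·A² = (kg·m²·s⁻²·A⁻²) · A² = kg·m²·s⁻².
kg·m²·s⁻² is the base-SI form of the joule.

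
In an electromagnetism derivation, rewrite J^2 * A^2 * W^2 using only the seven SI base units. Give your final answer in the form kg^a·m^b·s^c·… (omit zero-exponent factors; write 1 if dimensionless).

J = kg·m²·s⁻².
So J² = kg²·m⁴·s⁻⁴.
W = kg·m²·s⁻³.
So W² = kg²·m⁴·s⁻⁶.
Combining: J²·A²·W² = (kg²·m⁴·s⁻⁴) · A² · (kg²·m⁴·s⁻⁶) = kg⁴·m⁸·s⁻¹⁰·A².

kg⁴·m⁸·s⁻¹⁰·A²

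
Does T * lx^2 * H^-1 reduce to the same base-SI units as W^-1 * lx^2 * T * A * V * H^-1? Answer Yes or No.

Left side:
  T = Wb/m² (flux density = flux per area),
      = kg·s⁻²·A⁻¹.
  lx = lm/m² (illuminance = luminous flux per area),
      = m⁻²·cd.
  So lx² = m⁻⁴·cd².
  H = Wb/A (inductance = flux per current),
      = kg·m²·s⁻²·A⁻².
  So H⁻¹ = kg⁻¹·m⁻²·s²·A².
  Combining: T·lx²·H⁻¹ = (kg·s⁻²·A⁻¹) · (m⁻⁴·cd²) · (kg⁻¹·m⁻²·s²·A²) = m⁻⁶·A·cd².
Right side:
  W = kg·m²·s⁻³.
  So W⁻¹ = kg⁻¹·m⁻²·s³.
  lx = m⁻²·cd.
  So lx² = m⁻⁴·cd².
  T = kg·s⁻²·A⁻¹.
  V = kg·m²·s⁻³·A⁻¹.
  H = kg·m²·s⁻²·A⁻².
  So H⁻¹ = kg⁻¹·m⁻²·s²·A².
  Combining: W⁻¹·lx²·T·A·V·H⁻¹ = (kg⁻¹·m⁻²·s³) · (m⁻⁴·cd²) · (kg·s⁻²·A⁻¹) · A · (kg·m²·s⁻³·A⁻¹) · (kg⁻¹·m⁻²·s²·A²) = m⁻⁶·A·cd².
Both reduce to m⁻⁶·A·cd².

Yes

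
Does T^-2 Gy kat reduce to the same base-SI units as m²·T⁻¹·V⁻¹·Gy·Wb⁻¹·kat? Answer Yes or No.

Left side:
  T = kg·s⁻²·A⁻¹.
  So T⁻² = kg⁻²·s⁴·A².
  Gy = m²·s⁻².
  kat = s⁻¹·mol.
  Combining: T⁻²·Gy·kat = (kg⁻²·s⁴·A²) · (m²·s⁻²) · (s⁻¹·mol) = kg⁻²·m²·s·A²·mol.
Right side:
  T = kg·s⁻²·A⁻¹.
  So T⁻¹ = kg⁻¹·s²·A.
  V = kg·m²·s⁻³·A⁻¹.
  So V⁻¹ = kg⁻¹·m⁻²·s³·A.
  Gy = m²·s⁻².
  Wb = kg·m²·s⁻²·A⁻¹.
  So Wb⁻¹ = kg⁻¹·m⁻²·s²·A.
  kat = s⁻¹·mol.
  Combining: m²·T⁻¹·V⁻¹·Gy·Wb⁻¹·kat = m² · (kg⁻¹·s²·A) · (kg⁻¹·m⁻²·s³·A) · (m²·s⁻²) · (kg⁻¹·m⁻²·s²·A) · (s⁻¹·mol) = kg⁻³·s⁴·A³·mol.
Left is kg⁻²·m²·s·A²·mol; right is kg⁻³·s⁴·A³·mol — different.

No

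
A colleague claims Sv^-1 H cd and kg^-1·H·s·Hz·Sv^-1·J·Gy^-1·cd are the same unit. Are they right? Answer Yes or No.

Left side:
  Sv = J/kg (equivalent dose = energy per mass),
      = m²·s⁻².
  So Sv⁻¹ = m⁻²·s².
  H = Wb/A (inductance = flux per current),
      = kg·m²·s⁻²·A⁻².
  Combining: Sv⁻¹·H·cd = (m⁻²·s²) · (kg·m²·s⁻²·A⁻²) · cd = kg·A⁻²·cd.
Right side:
  H = Wb/A (inductance = flux per current),
      = kg·m²·s⁻²·A⁻².
  Hz = 1/s = s⁻¹ (frequency is cycles per second).
  Sv = J/kg (equivalent dose = energy per mass),
      = m²·s⁻².
  So Sv⁻¹ = m⁻²·s².
  J = N·m (work = force × distance),
      = kg·m²·s⁻².
  Gy = J/kg (absorbed dose = energy per mass),
      = m²·s⁻².
  So Gy⁻¹ = m⁻²·s².
  Combining: kg⁻¹·H·s·Hz·Sv⁻¹·J·Gy⁻¹·cd = kg⁻¹ · (kg·m²·s⁻²·A⁻²) · s · s⁻¹ · (m⁻²·s²) · (kg·m²·s⁻²) · (m⁻²·s²) · cd = kg·A⁻²·cd.
Both reduce to kg·A⁻²·cd.

Yes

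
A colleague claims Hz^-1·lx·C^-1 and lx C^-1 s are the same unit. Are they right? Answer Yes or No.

Yes

Left side:
  Hz = 1/s = s⁻¹ (frequency is cycles per second).
  So Hz⁻¹ = s.
  lx = lm/m² (illuminance = luminous flux per area),
      = m⁻²·cd.
  C = A·s = s·A (charge = current × time).
  So C⁻¹ = s⁻¹·A⁻¹.
  Combining: Hz⁻¹·lx·C⁻¹ = s · (m⁻²·cd) · (s⁻¹·A⁻¹) = m⁻²·A⁻¹·cd.
Right side:
  lx = lm/m² (illuminance = luminous flux per area),
      = m⁻²·cd.
  C = A·s = s·A (charge = current × time).
  So C⁻¹ = s⁻¹·A⁻¹.
  Combining: lx·C⁻¹·s = (m⁻²·cd) · (s⁻¹·A⁻¹) · s = m⁻²·A⁻¹·cd.
Both reduce to m⁻²·A⁻¹·cd.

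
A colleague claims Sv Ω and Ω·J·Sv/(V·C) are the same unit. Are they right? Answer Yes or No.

Left side:
  Sv = J/kg (equivalent dose = energy per mass),
      = m²·s⁻².
  Ω = V/A (resistance = voltage per current),
      = kg·m²·s⁻³·A⁻².
  Combining: Sv·Ω = (m²·s⁻²) · (kg·m²·s⁻³·A⁻²) = kg·m⁴·s⁻⁵·A⁻².
Right side:
  V = W/A (potential = power per current),
      = kg·m²·s⁻³·A⁻¹.
  So V⁻¹ = kg⁻¹·m⁻²·s³·A.
  Ω = V/A (resistance = voltage per current),
      = kg·m²·s⁻³·A⁻².
  J = N·m (work = force × distance),
      = kg·m²·s⁻².
  C = A·s = s·A (charge = current × time).
  So C⁻¹ = s⁻¹·A⁻¹.
  Sv = J/kg (equivalent dose = energy per mass),
      = m²·s⁻².
  Combining: V⁻¹·Ω·J·C⁻¹·Sv = (kg⁻¹·m⁻²·s³·A) · (kg·m²·s⁻³·A⁻²) · (kg·m²·s⁻²) · (s⁻¹·A⁻¹) · (m²·s⁻²) = kg·m⁴·s⁻⁵·A⁻².
Both reduce to kg·m⁴·s⁻⁵·A⁻².

Yes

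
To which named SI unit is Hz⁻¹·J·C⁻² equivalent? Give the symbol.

Hz = 1/s = s⁻¹ (frequency is cycles per second).
So Hz⁻¹ = s.
J = N·m (work = force × distance),
    = kg·m²·s⁻².
C = A·s = s·A (charge = current × time).
So C⁻² = s⁻²·A⁻².
Combining: Hz⁻¹·J·C⁻² = s · (kg·m²·s⁻²) · (s⁻²·A⁻²) = kg·m²·s⁻³·A⁻².
kg·m²·s⁻³·A⁻² is the base-SI form of the ohm.

Ω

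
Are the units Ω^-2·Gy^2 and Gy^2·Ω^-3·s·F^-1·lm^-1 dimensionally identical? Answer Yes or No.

Left side:
  Ω = kg·m²·s⁻³·A⁻².
  So Ω⁻² = kg⁻²·m⁻⁴·s⁶·A⁴.
  Gy = m²·s⁻².
  So Gy² = m⁴·s⁻⁴.
  Combining: Ω⁻²·Gy² = (kg⁻²·m⁻⁴·s⁶·A⁴) · (m⁴·s⁻⁴) = kg⁻²·s²·A⁴.
Right side:
  Gy = m²·s⁻².
  So Gy² = m⁴·s⁻⁴.
  Ω = kg·m²·s⁻³·A⁻².
  So Ω⁻³ = kg⁻³·m⁻⁶·s⁹·A⁶.
  F = kg⁻¹·m⁻²·s⁴·A².
  So F⁻¹ = kg·m²·s⁻⁴·A⁻².
  lm = cd.
  So lm⁻¹ = cd⁻¹.
  Combining: Gy²·Ω⁻³·s·F⁻¹·lm⁻¹ = (m⁴·s⁻⁴) · (kg⁻³·m⁻⁶·s⁹·A⁶) · s · (kg·m²·s⁻⁴·A⁻²) · cd⁻¹ = kg⁻²·s²·A⁴·cd⁻¹.
Left is kg⁻²·s²·A⁴; right is kg⁻²·s²·A⁴·cd⁻¹ — different.

No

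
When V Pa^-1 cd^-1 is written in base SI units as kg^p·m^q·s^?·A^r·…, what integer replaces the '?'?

-1

V = W/A (potential = power per current),
    = kg·m²·s⁻³·A⁻¹.
Pa = N/m² (pressure = force per area),
    = kg·m⁻¹·s⁻².
So Pa⁻¹ = kg⁻¹·m·s².
Combining: V·Pa⁻¹·cd⁻¹ = (kg·m²·s⁻³·A⁻¹) · (kg⁻¹·m·s²) · cd⁻¹ = m³·s⁻¹·A⁻¹·cd⁻¹.
The exponent of s is -1.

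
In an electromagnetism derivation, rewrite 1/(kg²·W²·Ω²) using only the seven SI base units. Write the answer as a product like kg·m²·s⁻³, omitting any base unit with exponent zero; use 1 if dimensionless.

kg⁻⁶·m⁻⁸·s¹²·A⁴

W = J/s (power = energy per time),
    = kg·m²·s⁻³.
So W⁻² = kg⁻²·m⁻⁴·s⁶.
Ω = V/A (resistance = voltage per current),
    = kg·m²·s⁻³·A⁻².
So Ω⁻² = kg⁻²·m⁻⁴·s⁶·A⁴.
Combining: kg⁻²·W⁻²·Ω⁻² = kg⁻² · (kg⁻²·m⁻⁴·s⁶) · (kg⁻²·m⁻⁴·s⁶·A⁴) = kg⁻⁶·m⁻⁸·s¹²·A⁴.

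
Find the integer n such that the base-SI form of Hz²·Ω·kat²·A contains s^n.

-7

Hz = 1/s = s⁻¹ (frequency is cycles per second).
So Hz² = s⁻².
Ω = V/A (resistance = voltage per current),
    = kg·m²·s⁻³·A⁻².
kat = mol/s = s⁻¹·mol (catalytic activity).
So kat² = s⁻²·mol².
Combining: Hz²·Ω·kat²·A = s⁻² · (kg·m²·s⁻³·A⁻²) · (s⁻²·mol²) · A = kg·m²·s⁻⁷·A⁻¹·mol².
The exponent of s is -7.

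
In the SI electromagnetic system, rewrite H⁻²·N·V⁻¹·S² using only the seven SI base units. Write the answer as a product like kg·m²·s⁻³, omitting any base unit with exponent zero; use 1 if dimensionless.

H = Wb/A (inductance = flux per current),
    = kg·m²·s⁻²·A⁻².
So H⁻² = kg⁻²·m⁻⁴·s⁴·A⁴.
N = kg·m/s² = kg·m·s⁻² (force = mass × acceleration).
V = W/A (potential = power per current),
    = kg·m²·s⁻³·A⁻¹.
So V⁻¹ = kg⁻¹·m⁻²·s³·A.
S = 1/Ω (conductance is reciprocal resistance),
    = kg⁻¹·m⁻²·s³·A².
So S² = kg⁻²·m⁻⁴·s⁶·A⁴.
Combining: H⁻²·N·V⁻¹·S² = (kg⁻²·m⁻⁴·s⁴·A⁴) · (kg·m·s⁻²) · (kg⁻¹·m⁻²·s³·A) · (kg⁻²·m⁻⁴·s⁶·A⁴) = kg⁻⁴·m⁻⁹·s¹¹·A⁹.

kg⁻⁴·m⁻⁹·s¹¹·A⁹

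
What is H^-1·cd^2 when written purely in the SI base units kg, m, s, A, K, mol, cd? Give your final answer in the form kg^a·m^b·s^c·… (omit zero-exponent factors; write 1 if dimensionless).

H = Wb/A (inductance = flux per current),
    = kg·m²·s⁻²·A⁻².
So H⁻¹ = kg⁻¹·m⁻²·s²·A².
Combining: H⁻¹·cd² = (kg⁻¹·m⁻²·s²·A²) · cd² = kg⁻¹·m⁻²·s²·A²·cd².

kg⁻¹·m⁻²·s²·A²·cd²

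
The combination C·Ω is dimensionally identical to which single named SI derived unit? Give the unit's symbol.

C = A·s = s·A (charge = current × time).
Ω = V/A (resistance = voltage per current),
    = kg·m²·s⁻³·A⁻².
Combining: C·Ω = (s·A) · (kg·m²·s⁻³·A⁻²) = kg·m²·s⁻²·A⁻¹.
kg·m²·s⁻²·A⁻¹ is the base-SI form of the weber.

Wb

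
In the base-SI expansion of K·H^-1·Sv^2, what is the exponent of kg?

H = Wb/A (inductance = flux per current),
    = kg·m²·s⁻²·A⁻².
So H⁻¹ = kg⁻¹·m⁻²·s²·A².
Sv = J/kg (equivalent dose = energy per mass),
    = m²·s⁻².
So Sv² = m⁴·s⁻⁴.
Combining: K·H⁻¹·Sv² = K · (kg⁻¹·m⁻²·s²·A²) · (m⁴·s⁻⁴) = kg⁻¹·m²·s⁻²·A²·K.
The exponent of kg is -1.

-1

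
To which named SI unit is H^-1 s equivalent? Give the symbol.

H = Wb/A (inductance = flux per current),
    = kg·m²·s⁻²·A⁻².
So H⁻¹ = kg⁻¹·m⁻²·s²·A².
Combining: H⁻¹·s = (kg⁻¹·m⁻²·s²·A²) · s = kg⁻¹·m⁻²·s³·A².
kg⁻¹·m⁻²·s³·A² is the base-SI form of the siemens.

S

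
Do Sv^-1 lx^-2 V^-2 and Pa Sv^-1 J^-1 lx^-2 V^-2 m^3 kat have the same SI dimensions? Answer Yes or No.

Left side:
  Sv = m²·s⁻².
  So Sv⁻¹ = m⁻²·s².
  lx = m⁻²·cd.
  So lx⁻² = m⁴·cd⁻².
  V = kg·m²·s⁻³·A⁻¹.
  So V⁻² = kg⁻²·m⁻⁴·s⁶·A².
  Combining: Sv⁻¹·lx⁻²·V⁻² = (m⁻²·s²) · (m⁴·cd⁻²) · (kg⁻²·m⁻⁴·s⁶·A²) = kg⁻²·m⁻²·s⁸·A²·cd⁻².
Right side:
  Pa = N/m² (pressure = force per area),
      = kg·m⁻¹·s⁻².
  Sv = J/kg (equivalent dose = energy per mass),
      = m²·s⁻².
  So Sv⁻¹ = m⁻²·s².
  J = N·m (work = force × distance),
      = kg·m²·s⁻².
  So J⁻¹ = kg⁻¹·m⁻²·s².
  lx = lm/m² (illuminance = luminous flux per area),
      = m⁻²·cd.
  So lx⁻² = m⁴·cd⁻².
  V = W/A (potential = power per current),
      = kg·m²·s⁻³·A⁻¹.
  So V⁻² = kg⁻²·m⁻⁴·s⁶·A².
  kat = mol/s = s⁻¹·mol (catalytic activity).
  Combining: Pa·Sv⁻¹·J⁻¹·lx⁻²·V⁻²·m³·kat = (kg·m⁻¹·s⁻²) · (m⁻²·s²) · (kg⁻¹·m⁻²·s²) · (m⁴·cd⁻²) · (kg⁻²·m⁻⁴·s⁶·A²) · m³ · (s⁻¹·mol) = kg⁻²·m⁻²·s⁷·A²·mol·cd⁻².
Left is kg⁻²·m⁻²·s⁸·A²·cd⁻²; right is kg⁻²·m⁻²·s⁷·A²·mol·cd⁻² — different.

No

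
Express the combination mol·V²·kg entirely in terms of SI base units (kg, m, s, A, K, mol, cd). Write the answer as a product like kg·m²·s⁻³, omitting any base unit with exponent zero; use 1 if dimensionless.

V = kg·m²·s⁻³·A⁻¹.
So V² = kg²·m⁴·s⁻⁶·A⁻².
Combining: mol·V²·kg = mol · (kg²·m⁴·s⁻⁶·A⁻²) · kg = kg³·m⁴·s⁻⁶·A⁻²·mol.

kg³·m⁴·s⁻⁶·A⁻²·mol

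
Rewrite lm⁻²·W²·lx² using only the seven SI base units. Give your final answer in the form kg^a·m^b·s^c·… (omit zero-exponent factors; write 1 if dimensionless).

kg²·s⁻⁶

lm = cd.
So lm⁻² = cd⁻².
W = kg·m²·s⁻³.
So W² = kg²·m⁴·s⁻⁶.
lx = m⁻²·cd.
So lx² = m⁻⁴·cd².
Combining: lm⁻²·W²·lx² = cd⁻² · (kg²·m⁴·s⁻⁶) · (m⁻⁴·cd²) = kg²·s⁻⁶.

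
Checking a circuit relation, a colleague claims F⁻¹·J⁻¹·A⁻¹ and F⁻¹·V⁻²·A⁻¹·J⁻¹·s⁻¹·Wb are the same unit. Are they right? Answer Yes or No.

Left side:
  F = kg⁻¹·m⁻²·s⁴·A².
  So F⁻¹ = kg·m²·s⁻⁴·A⁻².
  J = kg·m²·s⁻².
  So J⁻¹ = kg⁻¹·m⁻²·s².
  Combining: F⁻¹·J⁻¹·A⁻¹ = (kg·m²·s⁻⁴·A⁻²) · (kg⁻¹·m⁻²·s²) · A⁻¹ = s⁻²·A⁻³.
Right side:
  F = C/V (capacitance = charge per voltage),
      = A·s/(kg·m²·s⁻³·A⁻¹) (substituting C and V),
      = kg⁻¹·m⁻²·s⁴·A².
  So F⁻¹ = kg·m²·s⁻⁴·A⁻².
  V = W/A (potential = power per current),
      = kg·m²·s⁻³·A⁻¹.
  So V⁻² = kg⁻²·m⁻⁴·s⁶·A².
  J = N·m (work = force × distance),
      = kg·m²·s⁻².
  So J⁻¹ = kg⁻¹·m⁻²·s².
  Wb = V·s (flux: a volt is a weber per second),
      = kg·m²·s⁻²·A⁻¹.
  Combining: F⁻¹·V⁻²·A⁻¹·J⁻¹·s⁻¹·Wb = (kg·m²·s⁻⁴·A⁻²) · (kg⁻²·m⁻⁴·s⁶·A²) · A⁻¹ · (kg⁻¹·m⁻²·s²) · s⁻¹ · (kg·m²·s⁻²·A⁻¹) = kg⁻¹·m⁻²·s·A⁻².
Left is s⁻²·A⁻³; right is kg⁻¹·m⁻²·s·A⁻² — different.

No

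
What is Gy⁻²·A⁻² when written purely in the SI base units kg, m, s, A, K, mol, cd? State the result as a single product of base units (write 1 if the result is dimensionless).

m⁻⁴·s⁴·A⁻²

Gy = J/kg (absorbed dose = energy per mass),
    = m²·s⁻².
So Gy⁻² = m⁻⁴·s⁴.
Combining: Gy⁻²·A⁻² = (m⁻⁴·s⁴) · A⁻² = m⁻⁴·s⁴·A⁻².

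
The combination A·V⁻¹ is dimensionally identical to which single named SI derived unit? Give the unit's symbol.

V = kg·m²·s⁻³·A⁻¹.
So V⁻¹ = kg⁻¹·m⁻²·s³·A.
Combining: A·V⁻¹ = A · (kg⁻¹·m⁻²·s³·A) = kg⁻¹·m⁻²·s³·A².
kg⁻¹·m⁻²·s³·A² is the base-SI form of the siemens.

S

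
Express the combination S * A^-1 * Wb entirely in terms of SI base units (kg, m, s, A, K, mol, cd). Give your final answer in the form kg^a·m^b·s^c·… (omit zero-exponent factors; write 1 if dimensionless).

S = 1/Ω (conductance is reciprocal resistance),
    = kg⁻¹·m⁻²·s³·A².
Wb = V·s (flux: a volt is a weber per second),
    = kg·m²·s⁻²·A⁻¹.
Combining: S·A⁻¹·Wb = (kg⁻¹·m⁻²·s³·A²) · A⁻¹ · (kg·m²·s⁻²·A⁻¹) = s.

s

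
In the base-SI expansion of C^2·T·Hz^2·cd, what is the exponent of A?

1

C = s·A.
So C² = s²·A².
T = kg·s⁻²·A⁻¹.
Hz = s⁻¹.
So Hz² = s⁻².
Combining: C²·T·Hz²·cd = (s²·A²) · (kg·s⁻²·A⁻¹) · s⁻² · cd = kg·s⁻²·A·cd.
The exponent of A is 1.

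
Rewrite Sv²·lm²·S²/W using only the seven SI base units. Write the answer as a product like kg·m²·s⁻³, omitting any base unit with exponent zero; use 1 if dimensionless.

W = J/s (power = energy per time),
    = kg·m²·s⁻³.
So W⁻¹ = kg⁻¹·m⁻²·s³.
Sv = J/kg (equivalent dose = energy per mass),
    = m²·s⁻².
So Sv² = m⁴·s⁻⁴.
lm = cd·sr = cd (luminous flux; sr is dimensionless).
So lm² = cd².
S = 1/Ω (conductance is reciprocal resistance),
    = kg⁻¹·m⁻²·s³·A².
So S² = kg⁻²·m⁻⁴·s⁶·A⁴.
Combining: W⁻¹·Sv²·lm²·S² = (kg⁻¹·m⁻²·s³) · (m⁴·s⁻⁴) · cd² · (kg⁻²·m⁻⁴·s⁶·A⁴) = kg⁻³·m⁻²·s⁵·A⁴·cd².

kg⁻³·m⁻²·s⁵·A⁴·cd²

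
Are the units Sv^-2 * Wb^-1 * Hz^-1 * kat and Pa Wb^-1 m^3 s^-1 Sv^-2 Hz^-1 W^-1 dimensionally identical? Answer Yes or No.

No

Left side:
  Sv = m²·s⁻².
  So Sv⁻² = m⁻⁴·s⁴.
  Wb = kg·m²·s⁻²·A⁻¹.
  So Wb⁻¹ = kg⁻¹·m⁻²·s²·A.
  Hz = s⁻¹.
  So Hz⁻¹ = s.
  kat = s⁻¹·mol.
  Combining: Sv⁻²·Wb⁻¹·Hz⁻¹·kat = (m⁻⁴·s⁴) · (kg⁻¹·m⁻²·s²·A) · s · (s⁻¹·mol) = kg⁻¹·m⁻⁶·s⁶·A·mol.
Right side:
  Pa = N/m² (pressure = force per area),
      = kg·m⁻¹·s⁻².
  Wb = V·s (flux: a volt is a weber per second),
      = kg·m²·s⁻²·A⁻¹.
  So Wb⁻¹ = kg⁻¹·m⁻²·s²·A.
  Sv = J/kg (equivalent dose = energy per mass),
      = m²·s⁻².
  So Sv⁻² = m⁻⁴·s⁴.
  Hz = 1/s = s⁻¹ (frequency is cycles per second).
  So Hz⁻¹ = s.
  W = J/s (power = energy per time),
      = kg·m²·s⁻³.
  So W⁻¹ = kg⁻¹·m⁻²·s³.
  Combining: Pa·Wb⁻¹·m³·s⁻¹·Sv⁻²·Hz⁻¹·W⁻¹ = (kg·m⁻¹·s⁻²) · (kg⁻¹·m⁻²·s²·A) · m³ · s⁻¹ · (m⁻⁴·s⁴) · s · (kg⁻¹·m⁻²·s³) = kg⁻¹·m⁻⁶·s⁷·A.
Left is kg⁻¹·m⁻⁶·s⁶·A·mol; right is kg⁻¹·m⁻⁶·s⁷·A — different.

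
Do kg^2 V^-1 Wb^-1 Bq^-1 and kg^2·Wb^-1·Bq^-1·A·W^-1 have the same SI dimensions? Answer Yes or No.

Left side:
  V = W/A (potential = power per current),
      = kg·m²·s⁻³·A⁻¹.
  So V⁻¹ = kg⁻¹·m⁻²·s³·A.
  Wb = V·s (flux: a volt is a weber per second),
      = kg·m²·s⁻²·A⁻¹.
  So Wb⁻¹ = kg⁻¹·m⁻²·s²·A.
  Bq = 1/s = s⁻¹ (activity is decays per second).
  So Bq⁻¹ = s.
  Combining: kg²·V⁻¹·Wb⁻¹·Bq⁻¹ = kg² · (kg⁻¹·m⁻²·s³·A) · (kg⁻¹·m⁻²·s²·A) · s = m⁻⁴·s⁶·A².
Right side:
  Wb = kg·m²·s⁻²·A⁻¹.
  So Wb⁻¹ = kg⁻¹·m⁻²·s²·A.
  Bq = s⁻¹.
  So Bq⁻¹ = s.
  W = kg·m²·s⁻³.
  So W⁻¹ = kg⁻¹·m⁻²·s³.
  Combining: kg²·Wb⁻¹·Bq⁻¹·A·W⁻¹ = kg² · (kg⁻¹·m⁻²·s²·A) · s · A · (kg⁻¹·m⁻²·s³) = m⁻⁴·s⁶·A².
Both reduce to m⁻⁴·s⁶·A².

Yes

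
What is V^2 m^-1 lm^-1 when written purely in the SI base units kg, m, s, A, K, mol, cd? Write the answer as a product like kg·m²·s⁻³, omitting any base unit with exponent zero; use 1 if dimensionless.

kg²·m³·s⁻⁶·A⁻²·cd⁻¹

V = kg·m²·s⁻³·A⁻¹.
So V² = kg²·m⁴·s⁻⁶·A⁻².
lm = cd.
So lm⁻¹ = cd⁻¹.
Combining: V²·m⁻¹·lm⁻¹ = (kg²·m⁴·s⁻⁶·A⁻²) · m⁻¹ · cd⁻¹ = kg²·m³·s⁻⁶·A⁻²·cd⁻¹.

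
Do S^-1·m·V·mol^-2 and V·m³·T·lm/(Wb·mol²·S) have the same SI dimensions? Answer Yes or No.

Left side:
  S = kg⁻¹·m⁻²·s³·A².
  So S⁻¹ = kg·m²·s⁻³·A⁻².
  V = kg·m²·s⁻³·A⁻¹.
  Combining: S⁻¹·m·V·mol⁻² = (kg·m²·s⁻³·A⁻²) · m · (kg·m²·s⁻³·A⁻¹) · mol⁻² = kg²·m⁵·s⁻⁶·A⁻³·mol⁻².
Right side:
  V = kg·m²·s⁻³·A⁻¹.
  Wb = kg·m²·s⁻²·A⁻¹.
  So Wb⁻¹ = kg⁻¹·m⁻²·s²·A.
  S = kg⁻¹·m⁻²·s³·A².
  So S⁻¹ = kg·m²·s⁻³·A⁻².
  T = kg·s⁻²·A⁻¹.
  lm = cd.
  Combining: V·Wb⁻¹·m³·mol⁻²·S⁻¹·T·lm = (kg·m²·s⁻³·A⁻¹) · (kg⁻¹·m⁻²·s²·A) · m³ · mol⁻² · (kg·m²·s⁻³·A⁻²) · (kg·s⁻²·A⁻¹) · cd = kg²·m⁵·s⁻⁶·A⁻³·mol⁻²·cd.
Left is kg²·m⁵·s⁻⁶·A⁻³·mol⁻²; right is kg²·m⁵·s⁻⁶·A⁻³·mol⁻²·cd — different.

No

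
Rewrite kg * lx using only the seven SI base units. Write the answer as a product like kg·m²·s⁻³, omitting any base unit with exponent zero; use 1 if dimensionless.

lx = m⁻²·cd.
Combining: kg·lx = kg · (m⁻²·cd) = kg·m⁻²·cd.

kg·m⁻²·cd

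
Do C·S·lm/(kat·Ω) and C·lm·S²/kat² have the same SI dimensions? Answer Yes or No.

No

Left side:
  kat = mol/s = s⁻¹·mol (catalytic activity).
  So kat⁻¹ = s·mol⁻¹.
  C = A·s = s·A (charge = current × time).
  Ω = V/A (resistance = voltage per current),
      = kg·m²·s⁻³·A⁻².
  So Ω⁻¹ = kg⁻¹·m⁻²·s³·A².
  S = 1/Ω (conductance is reciprocal resistance),
      = kg⁻¹·m⁻²·s³·A².
  lm = cd·sr = cd (luminous flux; sr is dimensionless).
  Combining: kat⁻¹·C·Ω⁻¹·S·lm = (s·mol⁻¹) · (s·A) · (kg⁻¹·m⁻²·s³·A²) · (kg⁻¹·m⁻²·s³·A²) · cd = kg⁻²·m⁻⁴·s⁸·A⁵·mol⁻¹·cd.
Right side:
  C = s·A.
  kat = s⁻¹·mol.
  So kat⁻² = s²·mol⁻².
  lm = cd.
  S = kg⁻¹·m⁻²·s³·A².
  So S² = kg⁻²·m⁻⁴·s⁶·A⁴.
  Combining: C·kat⁻²·lm·S² = (s·A) · (s²·mol⁻²) · cd · (kg⁻²·m⁻⁴·s⁶·A⁴) = kg⁻²·m⁻⁴·s⁹·A⁵·mol⁻²·cd.
Left is kg⁻²·m⁻⁴·s⁸·A⁵·mol⁻¹·cd; right is kg⁻²·m⁻⁴·s⁹·A⁵·mol⁻²·cd — different.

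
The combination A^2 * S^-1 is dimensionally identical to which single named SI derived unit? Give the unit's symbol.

W

S = kg⁻¹·m⁻²·s³·A².
So S⁻¹ = kg·m²·s⁻³·A⁻².
Combining: A²·S⁻¹ = A² · (kg·m²·s⁻³·A⁻²) = kg·m²·s⁻³.
kg·m²·s⁻³ is the base-SI form of the watt.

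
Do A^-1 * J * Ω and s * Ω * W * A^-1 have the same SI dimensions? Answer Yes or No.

Yes

Left side:
  J = kg·m²·s⁻².
  Ω = kg·m²·s⁻³·A⁻².
  Combining: A⁻¹·J·Ω = A⁻¹ · (kg·m²·s⁻²) · (kg·m²·s⁻³·A⁻²) = kg²·m⁴·s⁻⁵·A⁻³.
Right side:
  Ω = kg·m²·s⁻³·A⁻².
  W = kg·m²·s⁻³.
  Combining: s·Ω·W·A⁻¹ = s · (kg·m²·s⁻³·A⁻²) · (kg·m²·s⁻³) · A⁻¹ = kg²·m⁴·s⁻⁵·A⁻³.
Both reduce to kg²·m⁴·s⁻⁵·A⁻³.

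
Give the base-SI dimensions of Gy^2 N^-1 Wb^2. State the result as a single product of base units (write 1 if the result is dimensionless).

kg·m⁷·s⁻⁶·A⁻²

Gy = m²·s⁻².
So Gy² = m⁴·s⁻⁴.
N = kg·m·s⁻².
So N⁻¹ = kg⁻¹·m⁻¹·s².
Wb = kg·m²·s⁻²·A⁻¹.
So Wb² = kg²·m⁴·s⁻⁴·A⁻².
Combining: Gy²·N⁻¹·Wb² = (m⁴·s⁻⁴) · (kg⁻¹·m⁻¹·s²) · (kg²·m⁴·s⁻⁴·A⁻²) = kg·m⁷·s⁻⁶·A⁻².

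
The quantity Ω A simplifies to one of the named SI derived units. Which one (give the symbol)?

Ω = kg·m²·s⁻³·A⁻².
Combining: Ω·A = (kg·m²·s⁻³·A⁻²) · A = kg·m²·s⁻³·A⁻¹.
kg·m²·s⁻³·A⁻¹ is the base-SI form of the volt.

V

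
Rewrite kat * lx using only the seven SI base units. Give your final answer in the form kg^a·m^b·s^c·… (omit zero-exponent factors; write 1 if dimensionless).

m⁻²·s⁻¹·mol·cd

kat = s⁻¹·mol.
lx = m⁻²·cd.
Combining: kat·lx = (s⁻¹·mol) · (m⁻²·cd) = m⁻²·s⁻¹·mol·cd.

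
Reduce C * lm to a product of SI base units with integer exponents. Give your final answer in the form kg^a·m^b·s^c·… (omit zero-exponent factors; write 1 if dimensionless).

C = A·s = s·A (charge = current × time).
lm = cd·sr = cd (luminous flux; sr is dimensionless).
Combining: C·lm = (s·A) · cd = s·A·cd.

s·A·cd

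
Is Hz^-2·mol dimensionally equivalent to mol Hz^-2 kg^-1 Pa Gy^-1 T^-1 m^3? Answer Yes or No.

Left side:
  Hz = 1/s = s⁻¹ (frequency is cycles per second).
  So Hz⁻² = s².
  Combining: Hz⁻²·mol = s² · mol = s²·mol.
Right side:
  Hz = 1/s = s⁻¹ (frequency is cycles per second).
  So Hz⁻² = s².
  Pa = N/m² (pressure = force per area),
      = kg·m⁻¹·s⁻².
  Gy = J/kg (absorbed dose = energy per mass),
      = m²·s⁻².
  So Gy⁻¹ = m⁻²·s².
  T = Wb/m² (flux density = flux per area),
      = kg·s⁻²·A⁻¹.
  So T⁻¹ = kg⁻¹·s²·A.
  Combining: mol·Hz⁻²·kg⁻¹·Pa·Gy⁻¹·T⁻¹·m³ = mol · s² · kg⁻¹ · (kg·m⁻¹·s⁻²) · (m⁻²·s²) · (kg⁻¹·s²·A) · m³ = kg⁻¹·s⁴·A·mol.
Left is s²·mol; right is kg⁻¹·s⁴·A·mol — different.

No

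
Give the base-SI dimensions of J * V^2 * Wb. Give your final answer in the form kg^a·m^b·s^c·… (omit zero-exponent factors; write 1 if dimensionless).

J = kg·m²·s⁻².
V = kg·m²·s⁻³·A⁻¹.
So V² = kg²·m⁴·s⁻⁶·A⁻².
Wb = kg·m²·s⁻²·A⁻¹.
Combining: J·V²·Wb = (kg·m²·s⁻²) · (kg²·m⁴·s⁻⁶·A⁻²) · (kg·m²·s⁻²·A⁻¹) = kg⁴·m⁸·s⁻¹⁰·A⁻³.

kg⁴·m⁸·s⁻¹⁰·A⁻³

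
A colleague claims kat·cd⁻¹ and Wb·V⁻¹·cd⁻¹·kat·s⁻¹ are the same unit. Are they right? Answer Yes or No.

Left side:
  kat = mol/s = s⁻¹·mol (catalytic activity).
  Combining: kat·cd⁻¹ = (s⁻¹·mol) · cd⁻¹ = s⁻¹·mol·cd⁻¹.
Right side:
  Wb = kg·m²·s⁻²·A⁻¹.
  V = kg·m²·s⁻³·A⁻¹.
  So V⁻¹ = kg⁻¹·m⁻²·s³·A.
  kat = s⁻¹·mol.
  Combining: Wb·V⁻¹·cd⁻¹·kat·s⁻¹ = (kg·m²·s⁻²·A⁻¹) · (kg⁻¹·m⁻²·s³·A) · cd⁻¹ · (s⁻¹·mol) · s⁻¹ = s⁻¹·mol·cd⁻¹.
Both reduce to s⁻¹·mol·cd⁻¹.

Yes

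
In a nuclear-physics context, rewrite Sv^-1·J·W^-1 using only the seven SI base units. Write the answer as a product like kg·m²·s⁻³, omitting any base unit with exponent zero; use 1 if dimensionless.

Sv = m²·s⁻².
So Sv⁻¹ = m⁻²·s².
J = kg·m²·s⁻².
W = kg·m²·s⁻³.
So W⁻¹ = kg⁻¹·m⁻²·s³.
Combining: Sv⁻¹·J·W⁻¹ = (m⁻²·s²) · (kg·m²·s⁻²) · (kg⁻¹·m⁻²·s³) = m⁻²·s³.

m⁻²·s³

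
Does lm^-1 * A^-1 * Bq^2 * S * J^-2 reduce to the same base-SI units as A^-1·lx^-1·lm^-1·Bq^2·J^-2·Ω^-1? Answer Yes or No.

Left side:
  lm = cd·sr = cd (luminous flux; sr is dimensionless).
  So lm⁻¹ = cd⁻¹.
  Bq = 1/s = s⁻¹ (activity is decays per second).
  So Bq² = s⁻².
  S = 1/Ω (conductance is reciprocal resistance),
      = kg⁻¹·m⁻²·s³·A².
  J = N·m (work = force × distance),
      = kg·m²·s⁻².
  So J⁻² = kg⁻²·m⁻⁴·s⁴.
  Combining: lm⁻¹·A⁻¹·Bq²·S·J⁻² = cd⁻¹ · A⁻¹ · s⁻² · (kg⁻¹·m⁻²·s³·A²) · (kg⁻²·m⁻⁴·s⁴) = kg⁻³·m⁻⁶·s⁵·A·cd⁻¹.
Right side:
  lx = lm/m² (illuminance = luminous flux per area),
      = m⁻²·cd.
  So lx⁻¹ = m²·cd⁻¹.
  lm = cd·sr = cd (luminous flux; sr is dimensionless).
  So lm⁻¹ = cd⁻¹.
  Bq = 1/s = s⁻¹ (activity is decays per second).
  So Bq² = s⁻².
  J = N·m (work = force × distance),
      = kg·m²·s⁻².
  So J⁻² = kg⁻²·m⁻⁴·s⁴.
  Ω = V/A (resistance = voltage per current),
      = kg·m²·s⁻³·A⁻².
  So Ω⁻¹ = kg⁻¹·m⁻²·s³·A².
  Combining: A⁻¹·lx⁻¹·lm⁻¹·Bq²·J⁻²·Ω⁻¹ = A⁻¹ · (m²·cd⁻¹) · cd⁻¹ · s⁻² · (kg⁻²·m⁻⁴·s⁴) · (kg⁻¹·m⁻²·s³·A²) = kg⁻³·m⁻⁴·s⁵·A·cd⁻².
Left is kg⁻³·m⁻⁶·s⁵·A·cd⁻¹; right is kg⁻³·m⁻⁴·s⁵·A·cd⁻² — different.

No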